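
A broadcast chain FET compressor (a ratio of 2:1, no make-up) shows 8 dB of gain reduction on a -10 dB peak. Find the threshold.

-26 dB

Let T be the threshold. Output overshoot = (input overshoot)/R, so -18 − T = (-10 − T)/2.
2·(-18 − T) = -10 − T → 1·T = -36 − (-10) = -26.
T = -26/1 = -26 dB.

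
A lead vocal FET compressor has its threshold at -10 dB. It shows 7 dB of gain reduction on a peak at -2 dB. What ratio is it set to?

Input overshoot = -2 − (-10) = 8 dB.
Output overshoot = 8 − 7 = 1 dB.
Ratio = input overshoot / output overshoot = 8 / 1 = 8.

8:1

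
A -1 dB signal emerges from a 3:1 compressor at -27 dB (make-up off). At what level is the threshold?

Let T be the threshold. Output overshoot = (input overshoot)/R, so -27 − T = (-1 − T)/3.
3·(-27 − T) = -1 − T → 2·T = -81 − (-1) = -80.
T = -80/2 = -40 dB.

-40 dB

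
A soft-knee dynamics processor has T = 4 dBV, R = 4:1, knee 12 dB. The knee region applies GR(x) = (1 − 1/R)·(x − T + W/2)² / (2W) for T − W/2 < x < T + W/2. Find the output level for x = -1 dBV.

x − T + W/2 = -1 − 4 + 6 = 1.
GR = (1 − 1/4) × 1² / 24 = 0.75 × 1 / 24 = 0.03125 dB.
Output = -1 − 0.03125 = -1.03125 dBV.

-1.03125 dBV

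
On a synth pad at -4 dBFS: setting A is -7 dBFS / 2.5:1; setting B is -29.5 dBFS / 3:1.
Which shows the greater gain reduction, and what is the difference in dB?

B, by 15.2 dB

A: GR = 3 − 3/2.5 = 1.8 dB.
B: GR = 25.5 − 25.5/3 = 17 dB.
B applies 15.2 dB more gain reduction.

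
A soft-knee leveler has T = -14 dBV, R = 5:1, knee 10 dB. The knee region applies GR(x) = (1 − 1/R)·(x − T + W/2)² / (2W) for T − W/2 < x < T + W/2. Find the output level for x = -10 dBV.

x − T + W/2 = -10 − (-14) + 5 = 9.
GR = (1 − 1/5) × 9² / 20 = 0.8 × 81 / 20 = 3.24 dB.
Output = -10 − 3.24 = -13.24 dBV.

-13.24 dBV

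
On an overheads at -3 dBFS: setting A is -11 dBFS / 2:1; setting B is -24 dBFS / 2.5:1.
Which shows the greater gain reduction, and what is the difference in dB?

B, by 8.6 dB

A: GR = 8 − 8/2 = 4 dB.
B: GR = 21 − 21/2.5 = 12.6 dB.
B applies 8.6 dB more gain reduction.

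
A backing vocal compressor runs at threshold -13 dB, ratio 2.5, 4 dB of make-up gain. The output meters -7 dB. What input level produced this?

-8 dB

Remove make-up: -7 − 4 = -11 dB.
The compressed level sits -11 − (-13) = 2 dB over threshold.
Input overshoot = R × output overshoot = 5 dB → input = -13 + 5 = -8 dB.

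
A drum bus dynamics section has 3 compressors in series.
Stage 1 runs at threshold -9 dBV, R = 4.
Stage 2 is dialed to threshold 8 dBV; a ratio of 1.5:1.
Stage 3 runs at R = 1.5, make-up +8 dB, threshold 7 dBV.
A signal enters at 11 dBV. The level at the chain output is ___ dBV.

Stage 1: overshoot 20 dB → 20/4 = 5 dB → -4 dBV.
Stage 2: below threshold (-4 ≤ 8); passes unchanged; output -4 dBV.
Stage 3: below threshold (-4 ≤ 7); passes unchanged; make-up brings it to 4 dBV.

4 dBV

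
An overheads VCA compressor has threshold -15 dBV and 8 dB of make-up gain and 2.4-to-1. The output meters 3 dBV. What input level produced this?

Stripping the +8 dB make-up gives -5 dBV at the gain stage.
The compressed level sits -5 − (-15) = 10 dB over threshold.
Undo the ratio: input overshoot = 10 × 2.4 = 24 dB, giving input = 9 dBV.

9 dBV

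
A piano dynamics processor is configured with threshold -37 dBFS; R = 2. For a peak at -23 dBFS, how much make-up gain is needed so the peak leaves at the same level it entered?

7 dB

Without make-up, output = threshold + overshoot/2 = -37 + 7 = -30 dBFS.
Gap to target: 7 dB.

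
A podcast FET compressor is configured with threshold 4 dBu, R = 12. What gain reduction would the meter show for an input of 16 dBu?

16 dBu exceeds the threshold by 12 dB.
After 12:1 compression the overshoot becomes 12/12 = 1 dB.
So the signal is attenuated by 12 − 1 = 11 dB.

11 dB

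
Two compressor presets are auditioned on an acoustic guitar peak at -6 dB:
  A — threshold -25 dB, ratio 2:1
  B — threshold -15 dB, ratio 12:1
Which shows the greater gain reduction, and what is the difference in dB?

A: GR = 19 − 19/2 = 9.5 dB.
B: GR = 9 − 9/12 = 8.25 dB.
Difference: 1.25 dB in favour of A.

A, by 1.25 dB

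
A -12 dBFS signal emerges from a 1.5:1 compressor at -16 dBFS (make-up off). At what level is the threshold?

-24 dBFS

Gain reduction = -12 − (-16) = 4 dB; output overshoot = GR / (R − 1) = 4 / 0.5 = 8 dB.
Threshold = output − output overshoot = -16 − 8 = -24 dBFS.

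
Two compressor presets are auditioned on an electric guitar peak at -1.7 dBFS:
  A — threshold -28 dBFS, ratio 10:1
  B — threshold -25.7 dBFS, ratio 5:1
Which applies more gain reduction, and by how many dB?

A: overshoot 26.3 dB → output overshoot 2.63 dB → GR 23.67 dB.
B: overshoot 24 dB → output overshoot 4.8 dB → GR 19.2 dB.
A applies 4.47 dB more gain reduction.

A, by 4.47 dB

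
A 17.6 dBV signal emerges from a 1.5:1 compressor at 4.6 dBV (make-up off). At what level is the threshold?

-21.4 dBV

Let T be the threshold. Output overshoot = (input overshoot)/R, so 4.6 − T = (17.6 − T)/1.5.
1.5·(4.6 − T) = 17.6 − T → 0.5·T = 6.9 − 17.6 = -10.7.
T = -10.7/0.5 = -21.4 dBV.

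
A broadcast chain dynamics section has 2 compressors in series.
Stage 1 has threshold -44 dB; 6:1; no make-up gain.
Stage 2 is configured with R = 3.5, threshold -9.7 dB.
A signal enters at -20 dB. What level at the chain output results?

-40 dB

Stage 1: -20 dB is 24 dB over -44 dB; at 6:1 that becomes 4 dB over, giving -40 dB.
Stage 2: -40 dB is at or below the -9.7 dB threshold — no compression; output -40 dB.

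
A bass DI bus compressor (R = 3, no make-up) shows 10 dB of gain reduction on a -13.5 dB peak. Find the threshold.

Input is 15 dB above T (since output overshoot × R = input overshoot: (-23.5 − T)·3 = -13.5 − T gives T = -28.5 dB).
Check: -28.5 + (-13.5 − (-28.5))/3 = -28.5 + 5 = -23.5 dB. ✓

-28.5 dB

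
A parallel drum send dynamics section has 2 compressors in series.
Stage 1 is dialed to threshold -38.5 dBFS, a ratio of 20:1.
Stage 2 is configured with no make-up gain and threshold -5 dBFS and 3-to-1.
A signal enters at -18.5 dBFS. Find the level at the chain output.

Stage 1: overshoot 20 dB → 20/20 = 1 dB → -37.5 dBFS.
Stage 2: -37.5 dBFS is at or below the -5 dBFS threshold — no compression; output -37.5 dBFS.

-37.5 dBFS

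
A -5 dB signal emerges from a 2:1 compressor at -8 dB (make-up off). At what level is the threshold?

Let T be the threshold. Output overshoot = (input overshoot)/R, so -8 − T = (-5 − T)/2.
2·(-8 − T) = -5 − T → 1·T = -16 − (-5) = -11.
T = -11/1 = -11 dB.

-11 dB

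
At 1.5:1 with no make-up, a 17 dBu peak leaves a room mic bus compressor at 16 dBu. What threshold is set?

Gain reduction = 17 − 16 = 1 dB; output overshoot = GR / (R − 1) = 1 / 0.5 = 2 dB.
Threshold = output − output overshoot = 16 − 2 = 14 dBu.

14 dBu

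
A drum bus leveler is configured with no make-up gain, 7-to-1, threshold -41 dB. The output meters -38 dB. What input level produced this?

The compressed level sits -38 − (-41) = 3 dB over threshold.
Input overshoot = R × output overshoot = 21 dB → input = -41 + 21 = -20 dB.

-20 dB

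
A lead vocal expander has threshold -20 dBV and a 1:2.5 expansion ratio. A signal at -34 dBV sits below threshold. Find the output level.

The input is 14 dB below the -20 dBV threshold.
A 1:2.5 expander multiplies undershoot by 2.5: 14 × 2.5 = 35 dB below threshold.
Output = -20 − 35 = -55 dBV.

-55 dBV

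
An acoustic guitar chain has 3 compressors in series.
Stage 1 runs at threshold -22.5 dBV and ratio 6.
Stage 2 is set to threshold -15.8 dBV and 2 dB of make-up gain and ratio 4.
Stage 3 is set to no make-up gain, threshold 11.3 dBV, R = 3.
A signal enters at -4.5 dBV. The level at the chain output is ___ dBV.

-17.5 dBV

Stage 1: overshoot 18 dB → 18/6 = 3 dB → -19.5 dBV.
Stage 2: below threshold (-19.5 ≤ -15.8); passes unchanged; make-up brings it to -17.5 dBV.
Stage 3: below threshold (-17.5 ≤ 11.3); passes unchanged; output -17.5 dBV.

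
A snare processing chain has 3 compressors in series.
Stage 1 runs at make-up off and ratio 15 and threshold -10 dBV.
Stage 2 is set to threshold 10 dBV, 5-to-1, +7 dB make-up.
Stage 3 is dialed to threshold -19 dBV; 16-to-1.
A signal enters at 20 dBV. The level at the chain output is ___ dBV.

Stage 1: overshoot 30 dB → 30/15 = 2 dB → -8 dBV.
Stage 2: -8 dBV ≤ 10 dBV, so stage 2 doesn't engage; make-up brings it to -1 dBV.
Stage 3: 18 dB above -19 dBV, reduced 16:1 to 1.125 dB above → -17.875 dBV.

-17.875 dBV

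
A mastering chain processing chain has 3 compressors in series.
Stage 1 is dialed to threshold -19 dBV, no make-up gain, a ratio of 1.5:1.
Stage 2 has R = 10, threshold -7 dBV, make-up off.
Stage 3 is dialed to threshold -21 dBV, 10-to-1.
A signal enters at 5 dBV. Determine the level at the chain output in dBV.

Stage 1: 24 dB above -19 dBV, reduced 1.5:1 to 16 dB above → -3 dBV.
Stage 2: overshoot 4 dB → 4/10 = 0.4 dB → -6.6 dBV.
Stage 3: 14.4 dB above -21 dBV, reduced 10:1 to 1.44 dB above → -19.56 dBV.

-19.56 dBV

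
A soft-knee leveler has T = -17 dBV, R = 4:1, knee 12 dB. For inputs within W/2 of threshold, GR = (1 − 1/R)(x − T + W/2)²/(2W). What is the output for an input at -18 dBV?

-18.78125 dBV

x − T + W/2 = -18 − (-17) + 6 = 5.
GR = (1 − 1/4) × 5² / 24 = 0.75 × 25 / 24 = 0.78125 dB.
Output = -18 − 0.78125 = -18.78125 dBV.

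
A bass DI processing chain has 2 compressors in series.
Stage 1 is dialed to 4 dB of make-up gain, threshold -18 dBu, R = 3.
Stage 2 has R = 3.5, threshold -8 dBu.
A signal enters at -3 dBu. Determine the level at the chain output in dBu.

-9 dBu

Stage 1: -3 dBu is 15 dB over -18 dBu; at 3:1 that becomes 5 dB over, giving -13 dBu; +4 dB make-up → -9 dBu.
Stage 2: below threshold (-9 ≤ -8); passes unchanged; output -9 dBu.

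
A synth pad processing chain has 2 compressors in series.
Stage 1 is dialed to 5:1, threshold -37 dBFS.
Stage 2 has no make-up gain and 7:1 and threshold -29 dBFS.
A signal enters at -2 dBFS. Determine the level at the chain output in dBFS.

Stage 1: overshoot 35 dB → 35/5 = 7 dB → -30 dBFS.
Stage 2: -30 dBFS is at or below the -29 dBFS threshold — no compression; output -30 dBFS.

-30 dBFS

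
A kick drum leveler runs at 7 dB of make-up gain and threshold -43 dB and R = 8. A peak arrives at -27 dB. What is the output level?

Overshoot: -27 − (-43) = 16 dB.
8:1 compression reduces that to 16/8 = 2 dB over.
Output = -43 + 2 = -41 dB; make-up adds 7 dB, giving -34 dB.

-34 dB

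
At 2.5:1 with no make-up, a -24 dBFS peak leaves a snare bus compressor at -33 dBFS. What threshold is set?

-39 dBFS

Let T be the threshold. Output overshoot = (input overshoot)/R, so -33 − T = (-24 − T)/2.5.
2.5·(-33 − T) = -24 − T → 1.5·T = -82.5 − (-24) = -58.5.
T = -58.5/1.5 = -39 dBFS.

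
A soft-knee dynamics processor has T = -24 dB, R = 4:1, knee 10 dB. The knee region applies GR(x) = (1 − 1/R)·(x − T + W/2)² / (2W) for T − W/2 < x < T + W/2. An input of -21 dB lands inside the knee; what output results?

x − T + W/2 = -21 − (-24) + 5 = 8.
GR = (1 − 1/4) × 8² / 20 = 0.75 × 64 / 20 = 2.4 dB.
Output = -21 − 2.4 = -23.4 dB.

-23.4 dB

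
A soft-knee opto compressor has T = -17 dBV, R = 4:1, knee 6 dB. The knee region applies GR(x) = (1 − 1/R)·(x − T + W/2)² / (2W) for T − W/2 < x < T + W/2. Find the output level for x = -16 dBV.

-17 dBV

x − T + W/2 = -16 − (-17) + 3 = 4.
GR = (1 − 1/4) × 4² / 12 = 0.75 × 16 / 12 = 1 dB.
Output = -16 − 1 = -17 dBV.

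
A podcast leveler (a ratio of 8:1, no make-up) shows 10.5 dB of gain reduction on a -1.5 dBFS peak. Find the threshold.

Gain reduction = -1.5 − (-12) = 10.5 dB; output overshoot = GR / (R − 1) = 10.5 / 7 = 1.5 dB.
Threshold = output − output overshoot = -12 − 1.5 = -13.5 dBFS.

-13.5 dBFS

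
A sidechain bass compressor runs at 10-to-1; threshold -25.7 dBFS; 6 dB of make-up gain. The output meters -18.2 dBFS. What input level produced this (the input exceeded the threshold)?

-10.7 dBFS

Before make-up, the level was -18.2 − 6 = -24.2 dBFS.
That's 1.5 dB above the -25.7 dBFS threshold.
Input overshoot = R × output overshoot = 15 dB → input = -25.7 + 15 = -10.7 dBFS.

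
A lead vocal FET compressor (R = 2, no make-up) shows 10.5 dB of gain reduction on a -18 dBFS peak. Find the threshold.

Gain reduction = -18 − (-28.5) = 10.5 dB; output overshoot = GR / (R − 1) = 10.5 / 1 = 10.5 dB.
Threshold = output − output overshoot = -28.5 − 10.5 = -39 dBFS.

-39 dBFS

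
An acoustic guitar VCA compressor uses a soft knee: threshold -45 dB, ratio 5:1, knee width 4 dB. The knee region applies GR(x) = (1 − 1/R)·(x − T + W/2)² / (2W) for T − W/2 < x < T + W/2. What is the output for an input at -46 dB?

-46.1 dB

x − T + W/2 = -46 − (-45) + 2 = 1.
GR = (1 − 1/5) × 1² / 8 = 0.8 × 1 / 8 = 0.1 dB.
Output = -46 − 0.1 = -46.1 dB.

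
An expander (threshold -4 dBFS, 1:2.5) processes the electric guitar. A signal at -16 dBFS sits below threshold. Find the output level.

-34 dBFS

The input is 12 dB below the -4 dBFS threshold.
A 1:2.5 expander multiplies undershoot by 2.5: 12 × 2.5 = 30 dB below threshold.
Output = -4 − 30 = -34 dBFS.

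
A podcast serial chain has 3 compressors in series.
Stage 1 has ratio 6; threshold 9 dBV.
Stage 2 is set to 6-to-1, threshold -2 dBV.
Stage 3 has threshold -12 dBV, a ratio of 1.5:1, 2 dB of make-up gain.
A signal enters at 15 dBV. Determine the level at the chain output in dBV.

-2 dBV

Stage 1: 6 dB above 9 dBV, reduced 6:1 to 1 dB above → 10 dBV.
Stage 2: 10 dBV is 12 dB over -2 dBV; at 6:1 that becomes 2 dB over, giving 0 dBV.
Stage 3: overshoot 12 dB → 12/1.5 = 8 dB → -4 dBV; +2 dB make-up → -2 dBV.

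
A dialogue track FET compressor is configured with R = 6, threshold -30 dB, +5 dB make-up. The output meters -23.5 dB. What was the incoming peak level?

Stripping the +5 dB make-up gives -28.5 dB at the gain stage.
Post-compression overshoot = -28.5 − (-30) = 1.5 dB.
Before 6:1 compression the overshoot was 1.5 × 6 = 9 dB, so input = -30 + 9 = -21 dB.

-21 dB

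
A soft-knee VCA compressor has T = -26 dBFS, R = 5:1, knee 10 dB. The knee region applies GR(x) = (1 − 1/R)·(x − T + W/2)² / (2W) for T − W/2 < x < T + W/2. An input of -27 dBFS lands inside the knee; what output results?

-27.64 dBFS

x − T + W/2 = -27 − (-26) + 5 = 4.
GR = (1 − 1/5) × 4² / 20 = 0.8 × 16 / 20 = 0.64 dB.
Output = -27 − 0.64 = -27.64 dBFS.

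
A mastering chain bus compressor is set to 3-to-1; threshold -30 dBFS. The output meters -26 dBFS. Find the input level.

That's 4 dB above the -30 dBFS threshold.
Undo the ratio: input overshoot = 4 × 3 = 12 dB, giving input = -18 dBFS.

-18 dBFS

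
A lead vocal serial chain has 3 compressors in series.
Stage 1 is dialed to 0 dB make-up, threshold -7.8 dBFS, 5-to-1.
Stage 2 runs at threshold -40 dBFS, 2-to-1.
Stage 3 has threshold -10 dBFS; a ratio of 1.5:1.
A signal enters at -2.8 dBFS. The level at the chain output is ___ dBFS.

Stage 1: overshoot 5 dB → 5/5 = 1 dB → -6.8 dBFS.
Stage 2: -6.8 dBFS is 33.2 dB over -40 dBFS; at 2:1 that becomes 16.6 dB over, giving -23.4 dBFS.
Stage 3: -23.4 dBFS is at or below the -10 dBFS threshold — no compression; output -23.4 dBFS.

-23.4 dBFS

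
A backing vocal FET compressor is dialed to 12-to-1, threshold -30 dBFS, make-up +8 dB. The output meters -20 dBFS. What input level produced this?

Before make-up, the level was -20 − 8 = -28 dBFS.
The compressed level sits -28 − (-30) = 2 dB over threshold.
Undo the ratio: input overshoot = 2 × 12 = 24 dB, giving input = -6 dBFS.

-6 dBFS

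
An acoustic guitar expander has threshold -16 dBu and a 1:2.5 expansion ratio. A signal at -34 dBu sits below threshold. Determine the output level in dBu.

-61 dBu

Undershoot = (-16) − (-34) = 18 dB.
At 1:2.5, that expands to 45 dB under threshold.
Output = -16 − 45 = -61 dBu.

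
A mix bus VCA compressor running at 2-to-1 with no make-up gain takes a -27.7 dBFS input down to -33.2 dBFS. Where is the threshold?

Let T be the threshold. Output overshoot = (input overshoot)/R, so -33.2 − T = (-27.7 − T)/2.
2·(-33.2 − T) = -27.7 − T → 1·T = -66.4 − (-27.7) = -38.7.
T = -38.7/1 = -38.7 dBFS.

-38.7 dBFS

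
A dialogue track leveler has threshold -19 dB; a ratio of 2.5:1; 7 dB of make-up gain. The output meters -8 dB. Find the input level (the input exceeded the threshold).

-9 dB

Remove make-up: -8 − 7 = -15 dB.
Post-compression overshoot = -15 − (-19) = 4 dB.
Undo the ratio: input overshoot = 4 × 2.5 = 10 dB, giving input = -9 dB.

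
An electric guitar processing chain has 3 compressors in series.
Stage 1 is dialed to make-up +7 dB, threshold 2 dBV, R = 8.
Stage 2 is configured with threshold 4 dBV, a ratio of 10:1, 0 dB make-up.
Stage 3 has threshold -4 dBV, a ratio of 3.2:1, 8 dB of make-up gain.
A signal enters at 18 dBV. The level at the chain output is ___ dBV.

6.71875 dBV

Stage 1: overshoot 16 dB → 16/8 = 2 dB → 4 dBV; +7 dB make-up → 11 dBV.
Stage 2: 11 dBV is 7 dB over 4 dBV; at 10:1 that becomes 0.7 dB over, giving 4.7 dBV.
Stage 3: 8.7 dB above -4 dBV, reduced 3.2:1 to 2.71875 dB above → -1.28125 dBV; +8 dB make-up → 6.71875 dBV.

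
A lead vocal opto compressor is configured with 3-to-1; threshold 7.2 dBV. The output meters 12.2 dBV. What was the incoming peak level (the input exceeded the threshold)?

22.2 dBV

That's 5 dB above the 7.2 dBV threshold.
Undo the ratio: input overshoot = 5 × 3 = 15 dB, giving input = 22.2 dBV.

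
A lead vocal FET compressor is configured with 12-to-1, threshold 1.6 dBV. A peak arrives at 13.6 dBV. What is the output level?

The input is 12 dB above the 1.6 dBV threshold.
The 12 dB excess becomes 1 dB after 12:1 reduction.
So the level is 1.6 + 1 = 2.6 dBV.

2.6 dBV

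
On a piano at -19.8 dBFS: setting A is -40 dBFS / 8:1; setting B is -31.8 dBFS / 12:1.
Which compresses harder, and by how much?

A: GR = 20.2 − 20.2/8 = 17.675 dB.
B: GR = 12 − 12/12 = 11 dB.
Difference: 6.675 dB in favour of A.

A, by 6.675 dB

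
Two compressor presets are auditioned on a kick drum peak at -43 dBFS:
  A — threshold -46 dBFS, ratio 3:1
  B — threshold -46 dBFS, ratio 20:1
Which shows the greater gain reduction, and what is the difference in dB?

A: overshoot 3 dB → output overshoot 1 dB → GR 2 dB.
B: overshoot 3 dB → output overshoot 0.15 dB → GR 2.85 dB.
B reduces 0.85 dB more.

B, by 0.85 dB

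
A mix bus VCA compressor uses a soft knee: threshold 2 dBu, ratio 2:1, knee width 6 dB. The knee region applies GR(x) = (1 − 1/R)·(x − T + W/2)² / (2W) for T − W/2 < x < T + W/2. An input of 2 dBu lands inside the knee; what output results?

1.625 dBu

x − T + W/2 = 2 − 2 + 3 = 3.
GR = (1 − 1/2) × 3² / 12 = 0.5 × 9 / 12 = 0.375 dB.
Output = 2 − 0.375 = 1.625 dBu.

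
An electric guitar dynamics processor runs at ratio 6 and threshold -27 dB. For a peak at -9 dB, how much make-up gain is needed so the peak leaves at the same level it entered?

The peak compresses to -27 + 18/6 = -24 dB.
To reach -9 dB requires -9 − (-24) = 15 dB of make-up.

15 dB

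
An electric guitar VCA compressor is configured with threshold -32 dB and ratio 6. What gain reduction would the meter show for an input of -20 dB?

Overshoot = -20 − (-32) = 12 dB.
At 6:1, output sits 12/6 = 2 dB above threshold.
Gain reduction = 12 − 2 = 10 dB.

10 dB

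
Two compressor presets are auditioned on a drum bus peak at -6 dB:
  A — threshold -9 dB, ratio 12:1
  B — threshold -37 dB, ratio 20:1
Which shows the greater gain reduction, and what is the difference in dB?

B, by 26.7 dB

A: 3 dB over, compressed to 0.25 dB over, so 2.75 dB of GR.
B: 31 dB over, compressed to 1.55 dB over, so 29.45 dB of GR.
Difference: 26.7 dB in favour of B.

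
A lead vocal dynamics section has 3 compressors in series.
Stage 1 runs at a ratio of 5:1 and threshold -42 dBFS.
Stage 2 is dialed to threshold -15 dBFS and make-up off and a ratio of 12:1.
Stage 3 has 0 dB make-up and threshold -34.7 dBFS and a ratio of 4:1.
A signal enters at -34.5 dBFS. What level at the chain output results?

Stage 1: 7.5 dB above -42 dBFS, reduced 5:1 to 1.5 dB above → -40.5 dBFS.
Stage 2: -40.5 dBFS is at or below the -15 dBFS threshold — no compression; output -40.5 dBFS.
Stage 3: -40.5 dBFS ≤ -34.7 dBFS, so stage 3 doesn't engage; output -40.5 dBFS.

-40.5 dBFS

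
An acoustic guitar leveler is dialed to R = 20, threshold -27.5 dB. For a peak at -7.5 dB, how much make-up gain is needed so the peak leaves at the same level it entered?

19 dB

The peak compresses to -27.5 + 20/20 = -26.5 dB.
To reach -7.5 dB requires -7.5 − (-26.5) = 19 dB of make-up.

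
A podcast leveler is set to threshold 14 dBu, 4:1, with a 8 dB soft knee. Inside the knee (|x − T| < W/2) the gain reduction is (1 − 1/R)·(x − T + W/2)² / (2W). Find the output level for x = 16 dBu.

14.3125 dBu

x − T + W/2 = 16 − 14 + 4 = 6.
GR = (1 − 1/4) × 6² / 16 = 0.75 × 36 / 16 = 1.6875 dB.
Output = 16 − 1.6875 = 14.3125 dBu.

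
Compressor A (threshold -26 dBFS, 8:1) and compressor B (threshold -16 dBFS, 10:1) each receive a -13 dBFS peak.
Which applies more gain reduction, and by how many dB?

A: 13 dB over, compressed to 1.625 dB over, so 11.375 dB of GR.
B: 3 dB over, compressed to 0.3 dB over, so 2.7 dB of GR.
A applies 8.675 dB more gain reduction.

A, by 8.675 dB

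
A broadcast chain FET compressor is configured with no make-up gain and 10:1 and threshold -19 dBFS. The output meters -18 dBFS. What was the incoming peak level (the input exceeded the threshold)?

-9 dBFS

The compressed level sits -18 − (-19) = 1 dB over threshold.
Undo the ratio: input overshoot = 1 × 10 = 10 dB, giving input = -9 dBFS.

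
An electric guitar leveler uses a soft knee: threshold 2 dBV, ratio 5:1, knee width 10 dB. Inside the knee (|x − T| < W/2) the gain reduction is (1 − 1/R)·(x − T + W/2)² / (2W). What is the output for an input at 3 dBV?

x − T + W/2 = 3 − 2 + 5 = 6.
GR = (1 − 1/5) × 6² / 20 = 0.8 × 36 / 20 = 1.44 dB.
Output = 3 − 1.44 = 1.56 dBV.

1.56 dBV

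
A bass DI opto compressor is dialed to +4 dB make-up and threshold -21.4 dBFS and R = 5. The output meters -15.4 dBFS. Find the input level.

-11.4 dBFS

Stripping the +4 dB make-up gives -19.4 dBFS at the gain stage.
Post-compression overshoot = -19.4 − (-21.4) = 2 dB.
Before 5:1 compression the overshoot was 2 × 5 = 10 dB, so input = -21.4 + 10 = -11.4 dBFS.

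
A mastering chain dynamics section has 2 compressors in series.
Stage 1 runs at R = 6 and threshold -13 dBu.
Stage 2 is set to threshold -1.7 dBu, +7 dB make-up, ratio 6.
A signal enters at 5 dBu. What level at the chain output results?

-3 dBu

Stage 1: overshoot 18 dB → 18/6 = 3 dB → -10 dBu.
Stage 2: -10 dBu is at or below the -1.7 dBu threshold — no compression; make-up brings it to -3 dBu.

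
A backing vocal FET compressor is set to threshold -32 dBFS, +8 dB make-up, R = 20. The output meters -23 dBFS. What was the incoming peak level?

Stripping the +8 dB make-up gives -31 dBFS at the gain stage.
The compressed level sits -31 − (-32) = 1 dB over threshold.
Before 20:1 compression the overshoot was 1 × 20 = 20 dB, so input = -32 + 20 = -12 dBFS.

-12 dBFS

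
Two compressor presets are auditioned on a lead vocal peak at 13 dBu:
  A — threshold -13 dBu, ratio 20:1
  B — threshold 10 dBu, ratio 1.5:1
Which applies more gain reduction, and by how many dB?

A, by 23.7 dB

A: GR = 26 − 26/20 = 24.7 dB.
B: GR = 3 − 3/1.5 = 1 dB.
A reduces 23.7 dB more.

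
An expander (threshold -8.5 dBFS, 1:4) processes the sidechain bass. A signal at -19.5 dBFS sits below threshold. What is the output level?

-52.5 dBFS

The input is 11 dB below the -8.5 dBFS threshold.
A 1:4 expander multiplies undershoot by 4: 11 × 4 = 44 dB below threshold.
Output = -8.5 − 44 = -52.5 dBFS.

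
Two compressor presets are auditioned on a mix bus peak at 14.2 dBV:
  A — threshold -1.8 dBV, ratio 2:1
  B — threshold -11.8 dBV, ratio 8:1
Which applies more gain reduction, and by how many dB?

A: overshoot 16 dB → output overshoot 8 dB → GR 8 dB.
B: overshoot 26 dB → output overshoot 3.25 dB → GR 22.75 dB.
B reduces 14.75 dB more.

B, by 14.75 dB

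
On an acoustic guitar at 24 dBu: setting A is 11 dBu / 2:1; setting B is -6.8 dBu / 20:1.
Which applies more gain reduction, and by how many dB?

B, by 22.76 dB

A: GR = 13 − 13/2 = 6.5 dB.
B: GR = 30.8 − 30.8/20 = 29.26 dB.
B reduces 22.76 dB more.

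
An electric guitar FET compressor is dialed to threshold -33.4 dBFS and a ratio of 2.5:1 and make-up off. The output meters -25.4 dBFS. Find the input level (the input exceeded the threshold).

-13.4 dBFS

Post-compression overshoot = -25.4 − (-33.4) = 8 dB.
Input overshoot = R × output overshoot = 20 dB → input = -33.4 + 20 = -13.4 dBFS.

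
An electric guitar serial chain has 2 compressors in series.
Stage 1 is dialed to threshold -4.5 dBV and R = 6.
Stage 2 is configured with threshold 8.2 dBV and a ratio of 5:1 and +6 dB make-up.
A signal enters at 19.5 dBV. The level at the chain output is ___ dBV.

Stage 1: 19.5 dBV is 24 dB over -4.5 dBV; at 6:1 that becomes 4 dB over, giving -0.5 dBV.
Stage 2: -0.5 dBV ≤ 8.2 dBV, so stage 2 doesn't engage; make-up brings it to 5.5 dBV.

5.5 dBV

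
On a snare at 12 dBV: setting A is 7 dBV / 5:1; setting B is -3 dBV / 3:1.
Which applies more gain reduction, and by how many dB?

B, by 6 dB

A: 5 dB over, compressed to 1 dB over, so 4 dB of GR.
B: 15 dB over, compressed to 5 dB over, so 10 dB of GR.
B reduces 6 dB more.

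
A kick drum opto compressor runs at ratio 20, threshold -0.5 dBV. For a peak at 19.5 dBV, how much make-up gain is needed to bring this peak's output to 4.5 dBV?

Overshoot 20 dB → 20/20 = 1 dB after compression, so the compressed level is -0.5 + 1 = 0.5 dBV.
Make-up = target − compressed = 4.5 − 0.5 = 4 dB.

4 dB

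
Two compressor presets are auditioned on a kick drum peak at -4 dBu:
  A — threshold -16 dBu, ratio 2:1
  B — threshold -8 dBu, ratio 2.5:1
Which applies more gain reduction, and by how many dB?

A, by 3.6 dB

A: 12 dB over, compressed to 6 dB over, so 6 dB of GR.
B: 4 dB over, compressed to 1.6 dB over, so 2.4 dB of GR.
Difference: 3.6 dB in favour of A.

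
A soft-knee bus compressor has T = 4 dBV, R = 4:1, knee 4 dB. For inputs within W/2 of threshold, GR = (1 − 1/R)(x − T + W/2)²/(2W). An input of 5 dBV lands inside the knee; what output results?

4.15625 dBV

x − T + W/2 = 5 − 4 + 2 = 3.
GR = (1 − 1/4) × 3² / 8 = 0.75 × 9 / 8 = 0.84375 dB.
Output = 5 − 0.84375 = 4.15625 dBV.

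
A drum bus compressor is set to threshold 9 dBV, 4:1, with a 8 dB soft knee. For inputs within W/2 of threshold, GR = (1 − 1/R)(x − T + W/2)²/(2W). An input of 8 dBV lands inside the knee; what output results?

7.578125 dBV

x − T + W/2 = 8 − 9 + 4 = 3.
GR = (1 − 1/4) × 3² / 16 = 0.75 × 9 / 16 = 0.421875 dB.
Output = 8 − 0.421875 = 7.578125 dBV.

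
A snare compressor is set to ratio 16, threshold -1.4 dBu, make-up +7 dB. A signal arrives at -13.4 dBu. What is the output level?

-6.4 dBu

-13.4 dBu is 12 dB below the -1.4 dBu threshold, so no gain reduction is applied.
Make-up gain adds 7 dB: -13.4 + 7 = -6.4 dBu.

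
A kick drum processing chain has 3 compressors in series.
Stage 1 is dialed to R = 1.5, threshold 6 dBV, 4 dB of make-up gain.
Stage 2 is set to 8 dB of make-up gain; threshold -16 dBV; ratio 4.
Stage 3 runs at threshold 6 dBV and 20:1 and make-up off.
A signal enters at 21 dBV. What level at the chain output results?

1 dBV

Stage 1: 21 dBV is 15 dB over 6 dBV; at 1.5:1 that becomes 10 dB over, giving 16 dBV; +4 dB make-up → 20 dBV.
Stage 2: overshoot 36 dB → 36/4 = 9 dB → -7 dBV; +8 dB make-up → 1 dBV.
Stage 3: 1 dBV is at or below the 6 dBV threshold — no compression; output 1 dBV.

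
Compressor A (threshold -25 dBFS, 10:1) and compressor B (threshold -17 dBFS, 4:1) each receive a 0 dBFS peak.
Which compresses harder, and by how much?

A, by 9.75 dB

A: 25 dB over, compressed to 2.5 dB over, so 22.5 dB of GR.
B: 17 dB over, compressed to 4.25 dB over, so 12.75 dB of GR.
A applies 9.75 dB more gain reduction.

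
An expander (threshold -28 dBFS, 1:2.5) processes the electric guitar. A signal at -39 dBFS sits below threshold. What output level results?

Below threshold, a 1:2.5 expander applies gain = (2.5−1)×(T − x) of attenuation.
(2.5−1) × 11 = 16.5 dB, so output = -39 − 16.5 = -55.5 dBFS.

-55.5 dBFS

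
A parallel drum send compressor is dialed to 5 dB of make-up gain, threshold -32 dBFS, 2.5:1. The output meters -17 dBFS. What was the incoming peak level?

Remove make-up: -17 − 5 = -22 dBFS.
That's 10 dB above the -32 dBFS threshold.
Input overshoot = R × output overshoot = 25 dB → input = -32 + 25 = -7 dBFS.

-7 dBFS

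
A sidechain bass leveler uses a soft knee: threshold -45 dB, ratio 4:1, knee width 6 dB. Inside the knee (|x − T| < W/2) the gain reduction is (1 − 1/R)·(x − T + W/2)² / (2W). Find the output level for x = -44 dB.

-45 dB

x − T + W/2 = -44 − (-45) + 3 = 4.
GR = (1 − 1/4) × 4² / 12 = 0.75 × 16 / 12 = 1 dB.
Output = -44 − 1 = -45 dB.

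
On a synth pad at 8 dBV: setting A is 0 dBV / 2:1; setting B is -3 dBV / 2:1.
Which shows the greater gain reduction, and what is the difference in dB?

A: 8 dB over, compressed to 4 dB over, so 4 dB of GR.
B: 11 dB over, compressed to 5.5 dB over, so 5.5 dB of GR.
B applies 1.5 dB more gain reduction.

B, by 1.5 dB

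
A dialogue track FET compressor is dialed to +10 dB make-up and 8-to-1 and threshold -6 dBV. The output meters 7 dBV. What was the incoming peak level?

Before make-up, the level was 7 − 10 = -3 dBV.
The compressed level sits -3 − (-6) = 3 dB over threshold.
Undo the ratio: input overshoot = 3 × 8 = 24 dB, giving input = 18 dBV.

18 dBV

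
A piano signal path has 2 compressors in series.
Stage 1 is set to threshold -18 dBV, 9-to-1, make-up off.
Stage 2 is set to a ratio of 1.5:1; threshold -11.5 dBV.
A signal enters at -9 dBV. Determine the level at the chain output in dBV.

Stage 1: 9 dB above -18 dBV, reduced 9:1 to 1 dB above → -17 dBV.
Stage 2: -17 dBV is at or below the -11.5 dBV threshold — no compression; output -17 dBV.

-17 dBV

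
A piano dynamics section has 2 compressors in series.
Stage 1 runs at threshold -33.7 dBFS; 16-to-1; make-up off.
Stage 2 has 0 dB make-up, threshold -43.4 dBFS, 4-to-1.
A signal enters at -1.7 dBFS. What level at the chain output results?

Stage 1: overshoot 32 dB → 32/16 = 2 dB → -31.7 dBFS.
Stage 2: -31.7 dBFS is 11.7 dB over -43.4 dBFS; at 4:1 that becomes 2.925 dB over, giving -40.475 dBFS.

-40.475 dBFS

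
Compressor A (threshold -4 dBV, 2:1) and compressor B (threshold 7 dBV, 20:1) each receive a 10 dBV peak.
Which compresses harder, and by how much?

A: GR = 14 − 14/2 = 7 dB.
B: GR = 3 − 3/20 = 2.85 dB.
A reduces 4.15 dB more.

A, by 4.15 dB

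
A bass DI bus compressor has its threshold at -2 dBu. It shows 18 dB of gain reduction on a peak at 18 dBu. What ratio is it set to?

10:1

Input overshoot = 18 − (-2) = 20 dB.
Output overshoot = 20 − 18 = 2 dB.
Ratio = input overshoot / output overshoot = 20 / 2 = 10.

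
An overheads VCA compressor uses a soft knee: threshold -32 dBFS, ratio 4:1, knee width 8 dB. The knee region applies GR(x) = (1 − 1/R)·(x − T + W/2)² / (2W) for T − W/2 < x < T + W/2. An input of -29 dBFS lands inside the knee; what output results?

x − T + W/2 = -29 − (-32) + 4 = 7.
GR = (1 − 1/4) × 7² / 16 = 0.75 × 49 / 16 = 2.296875 dB.
Output = -29 − 2.296875 = -31.296875 dBFS.

-31.296875 dBFS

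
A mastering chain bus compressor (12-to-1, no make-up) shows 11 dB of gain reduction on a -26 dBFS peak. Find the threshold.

-38 dBFS

Gain reduction = -26 − (-37) = 11 dB; output overshoot = GR / (R − 1) = 11 / 11 = 1 dB.
Threshold = output − output overshoot = -37 − 1 = -38 dBFS.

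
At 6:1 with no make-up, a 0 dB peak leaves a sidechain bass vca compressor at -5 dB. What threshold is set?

-6 dB

Gain reduction = 0 − (-5) = 5 dB; output overshoot = GR / (R − 1) = 5 / 5 = 1 dB.
Threshold = output − output overshoot = -5 − 1 = -6 dB.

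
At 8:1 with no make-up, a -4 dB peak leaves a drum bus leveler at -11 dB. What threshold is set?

Let T be the threshold. Output overshoot = (input overshoot)/R, so -11 − T = (-4 − T)/8.
8·(-11 − T) = -4 − T → 7·T = -88 − (-4) = -84.
T = -84/7 = -12 dB.

-12 dB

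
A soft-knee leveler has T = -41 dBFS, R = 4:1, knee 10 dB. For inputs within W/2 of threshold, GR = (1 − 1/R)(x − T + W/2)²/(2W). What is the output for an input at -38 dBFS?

x − T + W/2 = -38 − (-41) + 5 = 8.
GR = (1 − 1/4) × 8² / 20 = 0.75 × 64 / 20 = 2.4 dB.
Output = -38 − 2.4 = -40.4 dBFS.

-40.4 dBFS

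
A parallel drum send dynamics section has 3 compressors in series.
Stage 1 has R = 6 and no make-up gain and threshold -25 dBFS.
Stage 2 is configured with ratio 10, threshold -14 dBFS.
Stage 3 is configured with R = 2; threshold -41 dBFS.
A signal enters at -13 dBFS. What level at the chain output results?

-32 dBFS

Stage 1: 12 dB above -25 dBFS, reduced 6:1 to 2 dB above → -23 dBFS.
Stage 2: below threshold (-23 ≤ -14); passes unchanged; output -23 dBFS.
Stage 3: 18 dB above -41 dBFS, reduced 2:1 to 9 dB above → -32 dBFS.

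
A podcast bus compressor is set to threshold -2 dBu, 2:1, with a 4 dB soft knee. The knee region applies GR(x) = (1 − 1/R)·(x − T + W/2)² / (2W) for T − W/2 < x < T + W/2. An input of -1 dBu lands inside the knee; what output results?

-1.5625 dBu

x − T + W/2 = -1 − (-2) + 2 = 3.
GR = (1 − 1/2) × 3² / 8 = 0.5 × 9 / 8 = 0.5625 dB.
Output = -1 − 0.5625 = -1.5625 dBu.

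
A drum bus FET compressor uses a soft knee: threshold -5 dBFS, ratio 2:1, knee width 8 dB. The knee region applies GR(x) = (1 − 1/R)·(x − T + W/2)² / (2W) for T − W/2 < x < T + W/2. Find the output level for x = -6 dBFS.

-6.28125 dBFS

x − T + W/2 = -6 − (-5) + 4 = 3.
GR = (1 − 1/2) × 3² / 16 = 0.5 × 9 / 16 = 0.28125 dB.
Output = -6 − 0.28125 = -6.28125 dBFS.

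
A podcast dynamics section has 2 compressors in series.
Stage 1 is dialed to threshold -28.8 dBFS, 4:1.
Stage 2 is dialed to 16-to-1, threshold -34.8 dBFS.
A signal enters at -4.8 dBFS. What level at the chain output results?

-34.05 dBFS

Stage 1: -4.8 dBFS is 24 dB over -28.8 dBFS; at 4:1 that becomes 6 dB over, giving -22.8 dBFS.
Stage 2: -22.8 dBFS is 12 dB over -34.8 dBFS; at 16:1 that becomes 0.75 dB over, giving -34.05 dBFS.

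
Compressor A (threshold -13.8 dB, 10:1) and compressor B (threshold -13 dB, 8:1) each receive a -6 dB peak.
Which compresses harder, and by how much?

A, by 0.895 dB

A: 7.8 dB over, compressed to 0.78 dB over, so 7.02 dB of GR.
B: 7 dB over, compressed to 0.875 dB over, so 6.125 dB of GR.
A applies 0.895 dB more gain reduction.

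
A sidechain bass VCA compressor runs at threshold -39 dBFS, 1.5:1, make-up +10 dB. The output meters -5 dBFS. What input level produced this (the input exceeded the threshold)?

-3 dBFS

Stripping the +10 dB make-up gives -15 dBFS at the gain stage.
The compressed level sits -15 − (-39) = 24 dB over threshold.
Input overshoot = R × output overshoot = 36 dB → input = -39 + 36 = -3 dBFS.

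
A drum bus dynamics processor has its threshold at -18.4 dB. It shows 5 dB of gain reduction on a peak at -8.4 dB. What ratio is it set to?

2:1

Input overshoot = -8.4 − (-18.4) = 10 dB.
Output overshoot = 10 − 5 = 5 dB.
Ratio = input overshoot / output overshoot = 10 / 5 = 2.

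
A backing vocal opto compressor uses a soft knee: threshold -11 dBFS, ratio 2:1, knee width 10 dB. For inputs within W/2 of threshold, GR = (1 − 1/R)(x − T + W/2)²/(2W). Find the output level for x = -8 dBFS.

-9.6 dBFS

x − T + W/2 = -8 − (-11) + 5 = 8.
GR = (1 − 1/2) × 8² / 20 = 0.5 × 64 / 20 = 1.6 dB.
Output = -8 − 1.6 = -9.6 dBFS.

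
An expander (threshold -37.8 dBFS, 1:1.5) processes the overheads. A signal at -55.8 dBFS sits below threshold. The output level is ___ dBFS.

-64.8 dBFS

Undershoot = (-37.8) − (-55.8) = 18 dB.
At 1:1.5, that expands to 27 dB under threshold.
Output = -37.8 − 27 = -64.8 dBFS.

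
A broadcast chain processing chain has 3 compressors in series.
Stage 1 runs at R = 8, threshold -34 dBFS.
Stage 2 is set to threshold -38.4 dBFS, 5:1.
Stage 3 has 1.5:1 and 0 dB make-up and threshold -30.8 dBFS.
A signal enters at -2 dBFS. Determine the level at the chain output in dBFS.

Stage 1: -2 dBFS is 32 dB over -34 dBFS; at 8:1 that becomes 4 dB over, giving -30 dBFS.
Stage 2: 8.4 dB above -38.4 dBFS, reduced 5:1 to 1.68 dB above → -36.72 dBFS.
Stage 3: -36.72 dBFS is at or below the -30.8 dBFS threshold — no compression; output -36.72 dBFS.

-36.72 dBFS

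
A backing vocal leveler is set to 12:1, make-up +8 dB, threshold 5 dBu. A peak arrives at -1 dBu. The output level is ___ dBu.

-1 dBu is 6 dB below the 5 dBu threshold, so no gain reduction is applied.
Make-up gain adds 8 dB: -1 + 8 = 7 dBu.

7 dBu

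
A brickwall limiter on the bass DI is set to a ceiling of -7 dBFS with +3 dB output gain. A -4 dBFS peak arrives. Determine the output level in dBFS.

A brickwall limiter is an ∞:1 compressor: any input above the ceiling is clamped to -7 dBFS.
Output gain then adds 3 dB: -7 + 3 = -4 dBFS.

-4 dBFS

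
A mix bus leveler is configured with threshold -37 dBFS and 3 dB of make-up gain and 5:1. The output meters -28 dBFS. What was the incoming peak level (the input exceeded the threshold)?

Stripping the +3 dB make-up gives -31 dBFS at the gain stage.
That's 6 dB above the -37 dBFS threshold.
Before 5:1 compression the overshoot was 6 × 5 = 30 dB, so input = -37 + 30 = -7 dBFS.

-7 dBFS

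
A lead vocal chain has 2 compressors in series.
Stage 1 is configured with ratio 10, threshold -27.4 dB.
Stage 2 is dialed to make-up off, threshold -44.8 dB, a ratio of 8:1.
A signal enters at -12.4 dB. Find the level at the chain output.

Stage 1: -12.4 dB is 15 dB over -27.4 dB; at 10:1 that becomes 1.5 dB over, giving -25.9 dB.
Stage 2: overshoot 18.9 dB → 18.9/8 = 2.3625 dB → -42.4375 dB.

-42.4375 dB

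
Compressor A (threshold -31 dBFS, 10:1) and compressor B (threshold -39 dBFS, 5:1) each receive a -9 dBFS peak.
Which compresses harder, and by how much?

B, by 4.2 dB

A: overshoot 22 dB → output overshoot 2.2 dB → GR 19.8 dB.
B: overshoot 30 dB → output overshoot 6 dB → GR 24 dB.
Difference: 4.2 dB in favour of B.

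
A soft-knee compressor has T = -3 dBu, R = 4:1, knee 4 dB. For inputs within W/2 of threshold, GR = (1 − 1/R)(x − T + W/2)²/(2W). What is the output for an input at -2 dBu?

x − T + W/2 = -2 − (-3) + 2 = 3.
GR = (1 − 1/4) × 3² / 8 = 0.75 × 9 / 8 = 0.84375 dB.
Output = -2 − 0.84375 = -2.84375 dBu.

-2.84375 dBu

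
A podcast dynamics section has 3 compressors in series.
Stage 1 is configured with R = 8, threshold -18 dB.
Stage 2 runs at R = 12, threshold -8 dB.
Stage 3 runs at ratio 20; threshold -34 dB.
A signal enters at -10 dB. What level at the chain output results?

-33.15 dB

Stage 1: 8 dB above -18 dB, reduced 8:1 to 1 dB above → -17 dB.
Stage 2: -17 dB is at or below the -8 dB threshold — no compression; output -17 dB.
Stage 3: overshoot 17 dB → 17/20 = 0.85 dB → -33.15 dB.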